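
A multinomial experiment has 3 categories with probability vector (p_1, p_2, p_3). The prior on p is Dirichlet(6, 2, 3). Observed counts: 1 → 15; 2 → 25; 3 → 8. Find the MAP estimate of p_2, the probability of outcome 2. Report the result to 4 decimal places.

The posterior is Dirichlet(αᵢ + nᵢ) = Dirichlet(21, 27, 11).
For a Dirichlet(a₁,…,a_K) with all aᵢ > 1, the mode has j-th component (aⱼ − 1)/(Σaᵢ − K).
Here Σaᵢ = 59 and K = 3, so p_2 = (27 − 1)/(59 − 3) = 26/56 ≈ 0.4643.

MAP estimate: 0.4643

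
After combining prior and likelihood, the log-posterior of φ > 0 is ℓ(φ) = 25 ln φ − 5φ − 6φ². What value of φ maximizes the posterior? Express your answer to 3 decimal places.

φ̂_MAP = 1.250

ℓ'(φ) = 25/φ − 5 − 12φ. Setting this to zero and multiplying by φ: 12φ² + 5φ − 25 = 0.
φ = (−5 + √(5² + 4·12·25)) / (2·12) = (−5 + √1225) / 24 = (−5 + 35)/24 = 5/4.
ℓ''(φ) = −25/φ² − 12 < 0, confirming a maximum.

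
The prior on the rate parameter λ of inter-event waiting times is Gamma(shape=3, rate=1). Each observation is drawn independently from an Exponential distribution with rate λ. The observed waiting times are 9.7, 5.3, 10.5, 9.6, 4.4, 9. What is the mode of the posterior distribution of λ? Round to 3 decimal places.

λ̂_MAP = 0.162

The Exponential(rate=λ) likelihood is ∝ λ^n e^(−λΣtᵢ). Here n = 6 and Σtᵢ = 9.7 + 5.3 + 10.5 + 9.6 + 4.4 + 9 = 48.5.
Posterior ∝ λ^2e^(−1λ) · λ^6e^(−48.5λ) = λ^8e^(−49.5λ), i.e. Gamma(9, 49.5).
Mode = (a−1)/b = 8/49.5 ≈ 0.162.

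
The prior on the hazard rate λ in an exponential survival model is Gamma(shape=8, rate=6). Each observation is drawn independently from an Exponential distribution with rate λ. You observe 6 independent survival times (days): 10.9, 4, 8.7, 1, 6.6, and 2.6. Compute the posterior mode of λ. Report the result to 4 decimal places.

λ̂_MAP = 0.3266

The Exponential(rate=λ) likelihood is ∝ λ^n e^(−λΣtᵢ). Here n = 6 and Σtᵢ = 10.9 + 4 + 8.7 + 1 + 6.6 + 2.6 = 33.8.
Posterior ∝ λ^7e^(−6λ) · λ^6e^(−33.8λ) = λ^13e^(−39.8λ), i.e. Gamma(14, 39.8).
Mode = (a−1)/b = 13/39.8 ≈ 0.3266.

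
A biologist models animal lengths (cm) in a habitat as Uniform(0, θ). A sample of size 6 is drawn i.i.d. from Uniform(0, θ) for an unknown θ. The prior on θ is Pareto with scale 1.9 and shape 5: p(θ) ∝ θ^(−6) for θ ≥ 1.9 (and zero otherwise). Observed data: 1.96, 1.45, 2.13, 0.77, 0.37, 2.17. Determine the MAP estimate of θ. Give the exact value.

The Uniform(0, θ) likelihood is θ^(−n) for θ ≥ max(xᵢ), zero otherwise. Here max(xᵢ) = 2.17.
Posterior ∝ θ^(−6) · θ^(−6) = θ^(−12) on θ ≥ max(1.9, 2.17) = 2.17.
This density is strictly decreasing in θ, so the posterior mode lies at the lower boundary of the support.

θ̂_MAP = 2.17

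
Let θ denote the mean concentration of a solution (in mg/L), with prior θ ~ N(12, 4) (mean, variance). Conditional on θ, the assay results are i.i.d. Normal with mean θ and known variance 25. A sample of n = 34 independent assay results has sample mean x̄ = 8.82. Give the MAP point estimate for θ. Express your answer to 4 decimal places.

n = 34, x̄ = 8.82.
For a Normal prior and Normal likelihood with known variance, the posterior is Normal; its mode equals its mean, the precision-weighted average.
Prior precision 1/σ₀² = 1/4 = 0.25; data precision n/σ² = 34/25 = 1.36.
θ̂ = (0.25·12 + 1.36·8.82) / (0.25 + 1.36) = 14.9952/1.61 = 37488/4025 ≈ 9.3138.

θ̂_MAP = 9.3138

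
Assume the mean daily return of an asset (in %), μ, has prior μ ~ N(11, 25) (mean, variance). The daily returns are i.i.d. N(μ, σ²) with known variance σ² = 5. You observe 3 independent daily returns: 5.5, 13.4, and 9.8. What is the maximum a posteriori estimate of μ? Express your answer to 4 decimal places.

n = 3; x̄ = (5.5 + 13.4 + 9.8)/3 = 28.7/3 = 287/30 ≈ 9.5667.
For a Normal prior and Normal likelihood with known variance, the posterior is Normal; its mode equals its mean, the precision-weighted average.
Prior precision 1/σ₀² = 1/25 = 0.04; data precision n/σ² = 3/5 = 0.6.
μ̂ = (0.04·11 + 0.6·(287/30)) / (0.04 + 0.6) = 6.18/0.64 = 9.65625 ≈ 9.6563.

μ̂_MAP = 9.6563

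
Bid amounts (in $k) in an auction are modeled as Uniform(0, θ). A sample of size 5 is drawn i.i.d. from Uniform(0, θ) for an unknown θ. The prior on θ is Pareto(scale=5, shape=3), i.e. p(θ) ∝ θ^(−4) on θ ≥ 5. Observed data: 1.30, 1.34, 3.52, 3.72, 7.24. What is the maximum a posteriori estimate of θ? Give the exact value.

The Uniform(0, θ) likelihood is θ^(−n) for θ ≥ max(xᵢ), zero otherwise. Here max(xᵢ) = 7.24.
Posterior ∝ θ^(−4) · θ^(−5) = θ^(−9) on θ ≥ max(5, 7.24) = 7.24.
This density is strictly decreasing in θ, so the posterior mode lies at the lower boundary of the support.

θ̂_MAP = 7.24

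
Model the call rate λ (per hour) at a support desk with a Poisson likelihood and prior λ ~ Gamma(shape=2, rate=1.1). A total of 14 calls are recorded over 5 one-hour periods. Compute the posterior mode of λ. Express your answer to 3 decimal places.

Σxᵢ = 14, n = 5.
Posterior ∝ λe^(−1.1λ) · λ^14e^(−5λ) = λ^15e^(−6.1λ), i.e. Gamma(shape=16, rate=6.1).
The mode of a Gamma(a, b) with a ≥ 1 (shape–rate) is (a−1)/b = 15/6.1 ≈ 2.459.

λ̂_MAP = 2.459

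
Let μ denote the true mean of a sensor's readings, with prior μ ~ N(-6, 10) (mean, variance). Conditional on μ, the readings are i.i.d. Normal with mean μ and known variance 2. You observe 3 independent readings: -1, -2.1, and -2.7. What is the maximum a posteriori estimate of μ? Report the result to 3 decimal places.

n = 3; x̄ = ((-1) + (-2.1) + (-2.7))/3 = -5.8/3 = -29/15 ≈ -1.9333.
For a Normal prior and Normal likelihood with known variance, the posterior is Normal; its mode equals its mean, the precision-weighted average.
Prior precision 1/σ₀² = 1/10 = 0.1; data precision n/σ² = 3/2 = 1.5.
μ̂ = (0.1·(-6) + 1.5·(-29/15)) / (0.1 + 1.5) = (-3.5)/1.6 = -2.1875 ≈ -2.188.

μ̂_MAP = -2.188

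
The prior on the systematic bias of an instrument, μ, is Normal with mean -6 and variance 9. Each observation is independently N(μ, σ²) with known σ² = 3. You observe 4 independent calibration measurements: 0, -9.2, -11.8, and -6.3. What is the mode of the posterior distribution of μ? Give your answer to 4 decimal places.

μ̂_MAP = -6.7615

n = 4; x̄ = (0 + (-9.2) + (-11.8) + (-6.3))/4 = -27.3/4 = -6.825.
For a Normal prior and Normal likelihood with known variance, the posterior is Normal; its mode equals its mean, the precision-weighted average.
Prior precision 1/σ₀² = 1/9; data precision n/σ² = 4/3.
μ̂ = ((1/9)·(-6) + (4/3)·(-6.825)) / (1/9 + 4/3) = (-293/30)/(13/9) = -879/130 ≈ -6.7615.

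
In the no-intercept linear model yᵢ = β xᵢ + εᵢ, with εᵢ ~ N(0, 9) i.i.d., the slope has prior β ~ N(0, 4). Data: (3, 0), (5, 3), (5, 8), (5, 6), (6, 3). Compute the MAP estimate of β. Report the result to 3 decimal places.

log p(β | y) = −Σ(yᵢ − βxᵢ)²/(2·9) − β²/(2·4) + const.
Setting the derivative to zero: Σxᵢ(yᵢ − βxᵢ)/9 − β/4 = 0, so β = Σxᵢyᵢ / (Σxᵢ² + σ²/τ²).
Σxᵢyᵢ = 3·0 + 5·3 + 5·8 + 5·6 + 6·3 = 103; Σxᵢ² = 120; σ²/τ² = 2.25.
β̂_MAP = 103 / (120 + 2.25) = 103/122.25 ≈ 0.843.

β̂_MAP = 0.843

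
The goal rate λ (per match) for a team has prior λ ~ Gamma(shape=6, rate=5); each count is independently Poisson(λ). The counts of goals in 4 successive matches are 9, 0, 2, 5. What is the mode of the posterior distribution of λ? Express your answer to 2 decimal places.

λ̂_MAP = 2.33

Σxᵢ = 9+0+2+5 = 16, with n = 4.
Posterior ∝ λ^5e^(−5λ) · λ^16e^(−4λ) = λ^21e^(−9λ), i.e. Gamma(shape=22, rate=9).
The mode of a Gamma(a, b) with a ≥ 1 (shape–rate) is (a−1)/b = 21/9 ≈ 2.33.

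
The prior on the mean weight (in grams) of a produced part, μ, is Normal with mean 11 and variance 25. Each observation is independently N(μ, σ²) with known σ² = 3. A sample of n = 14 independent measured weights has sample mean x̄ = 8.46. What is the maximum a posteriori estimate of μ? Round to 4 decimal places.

μ̂_MAP = 8.4816

n = 14, x̄ = 8.46.
For a Normal prior and Normal likelihood with known variance, the posterior is Normal; its mode equals its mean, the precision-weighted average.
Prior precision 1/σ₀² = 1/25 = 0.04; data precision n/σ² = 14/3.
μ̂ = (0.04·11 + (14/3)·8.46) / (0.04 + 14/3) = 39.92/(353/75) = 2994/353 ≈ 8.4816.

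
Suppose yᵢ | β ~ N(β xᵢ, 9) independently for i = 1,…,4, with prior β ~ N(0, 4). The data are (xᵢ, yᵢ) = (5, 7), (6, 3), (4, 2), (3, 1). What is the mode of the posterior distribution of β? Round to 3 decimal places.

β̂_MAP = 0.725

log p(β | y) = −Σ(yᵢ − βxᵢ)²/(2·9) − β²/(2·4) + const.
Setting the derivative to zero: Σxᵢ(yᵢ − βxᵢ)/9 − β/4 = 0, so β = Σxᵢyᵢ / (Σxᵢ² + σ²/τ²).
Σxᵢyᵢ = 5·7 + 6·3 + 4·2 + 3·1 = 64; Σxᵢ² = 86; σ²/τ² = 2.25.
β̂_MAP = 64 / (86 + 2.25) = 64/88.25 ≈ 0.725.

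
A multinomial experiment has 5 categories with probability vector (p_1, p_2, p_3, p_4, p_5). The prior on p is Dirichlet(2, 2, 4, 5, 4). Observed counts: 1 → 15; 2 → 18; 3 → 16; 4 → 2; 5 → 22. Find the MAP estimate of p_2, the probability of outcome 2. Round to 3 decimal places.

MAP estimate: 0.224

The posterior is Dirichlet(αᵢ + nᵢ) = Dirichlet(17, 20, 20, 7, 26).
For a Dirichlet(a₁,…,a_K) with all aᵢ > 1, the mode has j-th component (aⱼ − 1)/(Σaᵢ − K).
Here Σaᵢ = 90 and K = 5, so p_2 = (20 − 1)/(90 − 5) = 19/85 ≈ 0.224.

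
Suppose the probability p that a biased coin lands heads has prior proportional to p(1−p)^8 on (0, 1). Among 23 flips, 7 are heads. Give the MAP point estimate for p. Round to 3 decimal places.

The prior density ∝ p(1−p)^8 is the kernel of Beta(2, 9).
Data: 7 successes in 23 trials. The binomial likelihood contributes p^7(1−p)^16, so the posterior is Beta(2+7, 9+16) = Beta(9, 25).
For Beta(a, b) with a, b > 1 the mode is (a−1)/(a+b−2) = 8/32 ≈ 0.250.

p̂_MAP = 0.250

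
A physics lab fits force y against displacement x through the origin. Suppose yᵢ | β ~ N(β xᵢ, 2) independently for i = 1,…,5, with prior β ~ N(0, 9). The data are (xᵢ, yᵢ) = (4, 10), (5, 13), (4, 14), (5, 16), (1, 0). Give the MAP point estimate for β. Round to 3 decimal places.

β̂_MAP = 2.896

log p(β | y) = −Σ(yᵢ − βxᵢ)²/(2·2) − β²/(2·9) + const.
Setting the derivative to zero: Σxᵢ(yᵢ − βxᵢ)/2 − β/9 = 0, so β = Σxᵢyᵢ / (Σxᵢ² + σ²/τ²).
Σxᵢyᵢ = 4·10 + 5·13 + 4·14 + 5·16 + 1·0 = 241; Σxᵢ² = 83; σ²/τ² = 2/9.
β̂_MAP = 241 / (83 + 2/9) = 241/(749/9) = 2169/749 ≈ 2.896.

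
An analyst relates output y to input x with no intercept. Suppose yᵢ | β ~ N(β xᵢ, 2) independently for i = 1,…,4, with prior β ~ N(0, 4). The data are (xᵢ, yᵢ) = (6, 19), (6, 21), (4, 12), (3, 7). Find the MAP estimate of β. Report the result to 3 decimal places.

log p(β | y) = −Σ(yᵢ − βxᵢ)²/(2·2) − β²/(2·4) + const.
Setting the derivative to zero: Σxᵢ(yᵢ − βxᵢ)/2 − β/4 = 0, so β = Σxᵢyᵢ / (Σxᵢ² + σ²/τ²).
Σxᵢyᵢ = 6·19 + 6·21 + 4·12 + 3·7 = 309; Σxᵢ² = 97; σ²/τ² = 0.5.
β̂_MAP = 309 / (97 + 0.5) = 309/97.5 ≈ 3.169.

β̂_MAP = 3.169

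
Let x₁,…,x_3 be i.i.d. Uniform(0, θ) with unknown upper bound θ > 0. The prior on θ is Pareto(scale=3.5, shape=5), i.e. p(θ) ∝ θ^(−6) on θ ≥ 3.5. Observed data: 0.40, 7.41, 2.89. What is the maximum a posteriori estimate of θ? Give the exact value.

The Uniform(0, θ) likelihood is θ^(−n) for θ ≥ max(xᵢ), zero otherwise. Here max(xᵢ) = 7.41.
Posterior ∝ θ^(−6) · θ^(−3) = θ^(−9) on θ ≥ max(3.5, 7.41) = 7.41.
This density is strictly decreasing in θ, so the posterior mode lies at the lower boundary of the support.

θ̂_MAP = 7.41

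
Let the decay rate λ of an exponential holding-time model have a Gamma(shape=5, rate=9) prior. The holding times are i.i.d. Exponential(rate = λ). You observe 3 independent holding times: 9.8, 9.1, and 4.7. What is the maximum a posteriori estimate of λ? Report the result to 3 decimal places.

The Exponential(rate=λ) likelihood is ∝ λ^n e^(−λΣtᵢ). Here n = 3 and Σtᵢ = 9.8 + 9.1 + 4.7 = 23.6.
Posterior ∝ λ^4e^(−9λ) · λ^3e^(−23.6λ) = λ^7e^(−32.6λ), i.e. Gamma(8, 32.6).
Mode = (a−1)/b = 7/32.6 ≈ 0.215.

λ̂_MAP = 0.215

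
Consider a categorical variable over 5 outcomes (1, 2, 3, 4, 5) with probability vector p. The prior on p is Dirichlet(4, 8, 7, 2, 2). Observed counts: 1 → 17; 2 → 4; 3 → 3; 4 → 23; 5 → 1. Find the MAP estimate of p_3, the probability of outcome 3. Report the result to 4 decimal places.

MAP estimate: 0.1364

The posterior is Dirichlet(αᵢ + nᵢ) = Dirichlet(21, 12, 10, 25, 3).
For a Dirichlet(a₁,…,a_K) with all aᵢ > 1, the mode has j-th component (aⱼ − 1)/(Σaᵢ − K).
Here Σaᵢ = 71 and K = 5, so p_3 = (10 − 1)/(71 − 5) = 9/66 ≈ 0.1364.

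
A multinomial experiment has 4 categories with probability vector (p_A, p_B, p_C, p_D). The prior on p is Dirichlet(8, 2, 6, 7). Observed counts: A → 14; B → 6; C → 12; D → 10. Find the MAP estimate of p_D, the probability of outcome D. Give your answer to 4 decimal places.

MAP estimate of p_D = 0.2623

The posterior is Dirichlet(αᵢ + nᵢ) = Dirichlet(22, 8, 18, 17).
For a Dirichlet(a₁,…,a_K) with all aᵢ > 1, the mode has j-th component (aⱼ − 1)/(Σaᵢ − K).
Here Σaᵢ = 65 and K = 4, so p_D = (17 − 1)/(65 − 4) = 16/61 ≈ 0.2623.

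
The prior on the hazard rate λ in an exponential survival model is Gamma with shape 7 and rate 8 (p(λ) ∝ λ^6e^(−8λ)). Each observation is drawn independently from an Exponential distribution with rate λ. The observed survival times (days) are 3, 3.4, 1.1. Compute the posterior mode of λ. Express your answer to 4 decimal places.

λ̂_MAP = 0.5806

The Exponential(rate=λ) likelihood is ∝ λ^n e^(−λΣtᵢ). Here n = 3 and Σtᵢ = 3 + 3.4 + 1.1 = 7.5.
Posterior ∝ λ^6e^(−8λ) · λ^3e^(−7.5λ) = λ^9e^(−15.5λ), i.e. Gamma(10, 15.5).
Mode = (a−1)/b = 9/15.5 ≈ 0.5806.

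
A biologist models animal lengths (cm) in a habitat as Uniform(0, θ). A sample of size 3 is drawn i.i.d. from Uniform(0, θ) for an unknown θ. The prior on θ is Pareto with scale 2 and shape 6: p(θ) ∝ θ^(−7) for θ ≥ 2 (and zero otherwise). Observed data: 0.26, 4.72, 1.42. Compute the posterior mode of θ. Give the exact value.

θ̂_MAP = 4.72

The Uniform(0, θ) likelihood is θ^(−n) for θ ≥ max(xᵢ), zero otherwise. Here max(xᵢ) = 4.72.
Posterior ∝ θ^(−7) · θ^(−3) = θ^(−10) on θ ≥ max(2, 4.72) = 4.72.
This density is strictly decreasing in θ, so the posterior mode lies at the lower boundary of the support.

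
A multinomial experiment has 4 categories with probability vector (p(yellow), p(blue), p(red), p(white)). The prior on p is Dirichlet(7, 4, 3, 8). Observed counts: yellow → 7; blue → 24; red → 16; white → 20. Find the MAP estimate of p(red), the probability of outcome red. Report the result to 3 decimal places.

The posterior is Dirichlet(αᵢ + nᵢ) = Dirichlet(14, 28, 19, 28).
For a Dirichlet(a₁,…,a_K) with all aᵢ > 1, the mode has j-th component (aⱼ − 1)/(Σaᵢ − K).
Here Σaᵢ = 89 and K = 4, so p(red) = (19 − 1)/(89 − 4) = 18/85 ≈ 0.212.

MAP estimate of p(red) = 0.212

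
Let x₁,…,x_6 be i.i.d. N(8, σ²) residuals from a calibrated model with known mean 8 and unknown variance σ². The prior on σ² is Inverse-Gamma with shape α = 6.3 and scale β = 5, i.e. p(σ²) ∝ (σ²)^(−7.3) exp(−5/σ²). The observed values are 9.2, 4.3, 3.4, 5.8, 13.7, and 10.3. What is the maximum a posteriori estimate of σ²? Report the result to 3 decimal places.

σ̂²_MAP = 4.316

Sum of squared deviations about the known mean: SS = (9.2−8)² + (4.3−8)² + (3.4−8)² + (5.8−8)² + (13.7−8)² + (10.3−8)² = 78.91.
The Normal likelihood contributes (σ²)^(−n/2) exp(−SS/(2σ²)), so the posterior is Inverse-Gamma(α + n/2, β + SS/2) = Inverse-Gamma(9.3, 44.455).
The mode of Inverse-Gamma(a, b) is b/(a+1) = 44.455/10.3 ≈ 4.316.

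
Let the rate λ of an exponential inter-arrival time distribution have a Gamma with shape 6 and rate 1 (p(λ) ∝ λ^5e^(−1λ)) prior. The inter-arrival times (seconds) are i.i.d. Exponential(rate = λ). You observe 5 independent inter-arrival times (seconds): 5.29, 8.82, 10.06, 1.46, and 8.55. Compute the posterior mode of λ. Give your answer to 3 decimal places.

λ̂_MAP = 0.284

The Exponential(rate=λ) likelihood is ∝ λ^n e^(−λΣtᵢ). Here n = 5 and Σtᵢ = 5.29 + 8.82 + 10.06 + 1.46 + 8.55 = 34.18.
Posterior ∝ λ^5e^(−1λ) · λ^5e^(−34.18λ) = λ^10e^(−35.18λ), i.e. Gamma(11, 35.18).
Mode = (a−1)/b = 10/35.18 ≈ 0.284.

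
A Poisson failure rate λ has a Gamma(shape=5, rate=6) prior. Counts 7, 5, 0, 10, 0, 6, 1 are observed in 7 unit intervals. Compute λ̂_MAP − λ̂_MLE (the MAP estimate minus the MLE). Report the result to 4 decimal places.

Σxᵢ = 29. Posterior is Gamma(34, 13); MAP = (34−1)/13 = 33/13 ≈ 2.53846.
MLE = x̄ = 29/7 ≈ 4.14286.
Difference = 33/13 − 29/7 = -146/91 ≈ -1.6044.

MAP − MLE = -1.6044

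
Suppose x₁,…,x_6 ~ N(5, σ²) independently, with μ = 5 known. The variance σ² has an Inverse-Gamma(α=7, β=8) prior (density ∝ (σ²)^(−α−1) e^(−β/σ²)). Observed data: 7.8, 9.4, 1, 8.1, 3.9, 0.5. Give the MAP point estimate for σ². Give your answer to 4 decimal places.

Sum of squared deviations about the known mean: SS = (7.8−5)² + (9.4−5)² + (1−5)² + (8.1−5)² + (3.9−5)² + (0.5−5)² = 74.27.
The Normal likelihood contributes (σ²)^(−n/2) exp(−SS/(2σ²)), so the posterior is Inverse-Gamma(α + n/2, β + SS/2) = Inverse-Gamma(10, 45.135).
The mode of Inverse-Gamma(a, b) is b/(a+1) = 45.135/11 ≈ 4.1032.

σ̂²_MAP = 4.1032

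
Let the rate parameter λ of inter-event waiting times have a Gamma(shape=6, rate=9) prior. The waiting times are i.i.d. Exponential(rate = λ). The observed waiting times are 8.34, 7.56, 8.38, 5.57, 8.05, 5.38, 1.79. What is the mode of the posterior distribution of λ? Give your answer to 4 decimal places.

λ̂_MAP = 0.2219

The Exponential(rate=λ) likelihood is ∝ λ^n e^(−λΣtᵢ). Here n = 7 and Σtᵢ = 8.34 + 7.56 + 8.38 + 5.57 + 8.05 + 5.38 + 1.79 = 45.07.
Posterior ∝ λ^5e^(−9λ) · λ^7e^(−45.07λ) = λ^12e^(−54.07λ), i.e. Gamma(13, 54.07).
Mode = (a−1)/b = 12/54.07 ≈ 0.2219.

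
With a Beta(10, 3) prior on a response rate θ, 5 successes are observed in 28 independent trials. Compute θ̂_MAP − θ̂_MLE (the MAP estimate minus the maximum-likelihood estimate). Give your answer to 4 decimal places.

MAP − MLE = 0.1804

Posterior is Beta(15, 26); MAP = (15−1)/(41−2) = 14/39 ≈ 0.35897.
MLE ignores the prior: θ̂_MLE = k/n = 5/28 ≈ 0.17857.
Difference = 14/39 − 5/28 = 197/1092 ≈ 0.1804.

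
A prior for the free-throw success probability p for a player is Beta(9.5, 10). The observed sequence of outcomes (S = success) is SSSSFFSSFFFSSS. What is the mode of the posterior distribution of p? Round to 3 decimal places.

p̂_MAP = 0.556

Prior: Beta(9.5, 10).
Data: 9 successes in 14 trials (from the sequence). The binomial likelihood contributes p^9(1−p)^5, so the posterior is Beta(9.5+9, 10+5) = Beta(18.5, 15).
For Beta(a, b) with a, b > 1 the mode is (a−1)/(a+b−2) = 17.5/31.5 ≈ 0.556.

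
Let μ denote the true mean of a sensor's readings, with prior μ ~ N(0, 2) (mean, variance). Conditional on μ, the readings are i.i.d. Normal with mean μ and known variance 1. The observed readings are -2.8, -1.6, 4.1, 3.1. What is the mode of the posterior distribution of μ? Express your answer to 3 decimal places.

μ̂_MAP = 0.622

n = 4; x̄ = ((-2.8) + (-1.6) + 4.1 + 3.1)/4 = 2.8/4 = 0.7.
For a Normal prior and Normal likelihood with known variance, the posterior is Normal; its mode equals its mean, the precision-weighted average.
Prior precision 1/σ₀² = 1/2 = 0.5; data precision n/σ² = 4/1 = 4.
μ̂ = (0.5·0 + 4·0.7) / (0.5 + 4) = 2.8/4.5 = 28/45 ≈ 0.622.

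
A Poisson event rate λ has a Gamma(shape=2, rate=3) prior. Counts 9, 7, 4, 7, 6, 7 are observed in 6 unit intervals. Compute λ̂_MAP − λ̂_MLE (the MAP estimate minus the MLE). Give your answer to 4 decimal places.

MAP − MLE = -2.1111

Σxᵢ = 40. Posterior is Gamma(42, 9); MAP = (42−1)/9 = 41/9 ≈ 4.55556.
MLE = x̄ = 40/6 ≈ 6.66667.
Difference = 41/9 − 40/6 = -19/9 ≈ -2.1111.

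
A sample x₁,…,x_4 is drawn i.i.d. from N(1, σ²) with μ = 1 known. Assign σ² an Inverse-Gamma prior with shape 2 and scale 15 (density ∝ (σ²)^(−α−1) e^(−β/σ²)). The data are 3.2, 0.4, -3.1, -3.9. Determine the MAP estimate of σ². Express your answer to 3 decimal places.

Sum of squared deviations about the known mean: SS = (3.2−1)² + (0.4−1)² + (-3.1−1)² + (-3.9−1)² = 46.02.
The Normal likelihood contributes (σ²)^(−n/2) exp(−SS/(2σ²)), so the posterior is Inverse-Gamma(α + n/2, β + SS/2) = Inverse-Gamma(4, 38.01).
The mode of Inverse-Gamma(a, b) is b/(a+1) = 38.01/5 ≈ 7.602.

σ̂²_MAP = 7.602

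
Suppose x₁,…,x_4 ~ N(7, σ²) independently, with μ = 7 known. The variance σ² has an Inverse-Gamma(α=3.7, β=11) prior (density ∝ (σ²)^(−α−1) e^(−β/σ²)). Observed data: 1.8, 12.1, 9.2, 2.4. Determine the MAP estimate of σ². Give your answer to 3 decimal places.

σ̂²_MAP = 7.541

Sum of squared deviations about the known mean: SS = (1.8−7)² + (12.1−7)² + (9.2−7)² + (2.4−7)² = 79.05.
The Normal likelihood contributes (σ²)^(−n/2) exp(−SS/(2σ²)), so the posterior is Inverse-Gamma(α + n/2, β + SS/2) = Inverse-Gamma(5.7, 50.525).
The mode of Inverse-Gamma(a, b) is b/(a+1) = 50.525/6.7 ≈ 7.541.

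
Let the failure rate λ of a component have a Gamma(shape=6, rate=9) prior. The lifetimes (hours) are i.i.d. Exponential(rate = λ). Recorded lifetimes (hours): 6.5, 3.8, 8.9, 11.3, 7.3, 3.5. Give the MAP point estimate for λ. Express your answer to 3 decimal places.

λ̂_MAP = 0.219

The Exponential(rate=λ) likelihood is ∝ λ^n e^(−λΣtᵢ). Here n = 6 and Σtᵢ = 6.5 + 3.8 + 8.9 + 11.3 + 7.3 + 3.5 = 41.3.
Posterior ∝ λ^5e^(−9λ) · λ^6e^(−41.3λ) = λ^11e^(−50.3λ), i.e. Gamma(12, 50.3).
Mode = (a−1)/b = 11/50.3 ≈ 0.219.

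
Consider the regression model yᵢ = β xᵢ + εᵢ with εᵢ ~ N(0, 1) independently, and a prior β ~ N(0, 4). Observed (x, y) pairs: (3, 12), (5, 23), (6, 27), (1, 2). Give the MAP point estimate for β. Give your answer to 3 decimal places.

log p(β | y) = −Σ(yᵢ − βxᵢ)²/(2·1) − β²/(2·4) + const.
Setting the derivative to zero: Σxᵢ(yᵢ − βxᵢ)/1 − β/4 = 0, so β = Σxᵢyᵢ / (Σxᵢ² + σ²/τ²).
Σxᵢyᵢ = 3·12 + 5·23 + 6·27 + 1·2 = 315; Σxᵢ² = 71; σ²/τ² = 0.25.
β̂_MAP = 315 / (71 + 0.25) = 315/71.25 ≈ 4.421.

β̂_MAP = 4.421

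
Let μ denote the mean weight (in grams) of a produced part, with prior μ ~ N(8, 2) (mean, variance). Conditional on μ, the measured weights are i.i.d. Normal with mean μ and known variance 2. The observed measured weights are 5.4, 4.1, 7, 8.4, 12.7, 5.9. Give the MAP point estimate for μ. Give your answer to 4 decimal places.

n = 6; x̄ = (5.4 + 4.1 + 7 + 8.4 + 12.7 + 5.9)/6 = 43.5/6 = 7.25.
For a Normal prior and Normal likelihood with known variance, the posterior is Normal; its mode equals its mean, the precision-weighted average.
Prior precision 1/σ₀² = 1/2 = 0.5; data precision n/σ² = 6/2 = 3.
μ̂ = (0.5·8 + 3·7.25) / (0.5 + 3) = 25.75/3.5 = 103/14 ≈ 7.3571.

μ̂_MAP = 7.3571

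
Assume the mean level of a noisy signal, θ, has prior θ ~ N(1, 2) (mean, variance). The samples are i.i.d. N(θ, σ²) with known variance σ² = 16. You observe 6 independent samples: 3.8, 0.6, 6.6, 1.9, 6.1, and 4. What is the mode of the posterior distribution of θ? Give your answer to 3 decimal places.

θ̂_MAP = 2.214

n = 6; x̄ = (3.8 + 0.6 + 6.6 + 1.9 + 6.1 + 4)/6 = 23/6 = 23/6 ≈ 3.8333.
For a Normal prior and Normal likelihood with known variance, the posterior is Normal; its mode equals its mean, the precision-weighted average.
Prior precision 1/σ₀² = 1/2 = 0.5; data precision n/σ² = 6/16 = 0.375.
θ̂ = (0.5·1 + 0.375·(23/6)) / (0.5 + 0.375) = 1.9375/0.875 = 31/14 ≈ 2.214.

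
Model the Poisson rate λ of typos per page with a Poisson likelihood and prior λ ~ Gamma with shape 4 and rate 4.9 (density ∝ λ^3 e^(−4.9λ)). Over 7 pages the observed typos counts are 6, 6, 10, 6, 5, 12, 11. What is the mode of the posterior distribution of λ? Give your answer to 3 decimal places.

λ̂_MAP = 4.958

Σxᵢ = 6+6+10+6+5+12+11 = 56, with n = 7.
Posterior ∝ λ^3e^(−4.9λ) · λ^56e^(−7λ) = λ^59e^(−11.9λ), i.e. Gamma(shape=60, rate=11.9).
The mode of a Gamma(a, b) with a ≥ 1 (shape–rate) is (a−1)/b = 59/11.9 ≈ 4.958.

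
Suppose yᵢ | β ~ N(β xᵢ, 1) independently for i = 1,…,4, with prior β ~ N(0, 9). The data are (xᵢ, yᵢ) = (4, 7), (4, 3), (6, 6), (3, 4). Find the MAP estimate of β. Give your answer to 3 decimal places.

log p(β | y) = −Σ(yᵢ − βxᵢ)²/(2·1) − β²/(2·9) + const.
Setting the derivative to zero: Σxᵢ(yᵢ − βxᵢ)/1 − β/9 = 0, so β = Σxᵢyᵢ / (Σxᵢ² + σ²/τ²).
Σxᵢyᵢ = 4·7 + 4·3 + 6·6 + 3·4 = 88; Σxᵢ² = 77; σ²/τ² = 1/9.
β̂_MAP = 88 / (77 + 1/9) = 88/(694/9) = 396/347 ≈ 1.141.

β̂_MAP = 1.141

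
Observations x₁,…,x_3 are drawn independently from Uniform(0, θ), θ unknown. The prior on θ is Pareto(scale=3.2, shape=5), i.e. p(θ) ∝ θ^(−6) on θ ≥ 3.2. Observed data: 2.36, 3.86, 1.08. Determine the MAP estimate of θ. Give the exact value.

θ̂_MAP = 3.86

The Uniform(0, θ) likelihood is θ^(−n) for θ ≥ max(xᵢ), zero otherwise. Here max(xᵢ) = 3.86.
Posterior ∝ θ^(−6) · θ^(−3) = θ^(−9) on θ ≥ max(3.2, 3.86) = 3.86.
This density is strictly decreasing in θ, so the posterior mode lies at the lower boundary of the support.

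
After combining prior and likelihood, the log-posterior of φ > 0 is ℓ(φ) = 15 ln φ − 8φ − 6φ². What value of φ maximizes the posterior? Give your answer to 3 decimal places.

ℓ'(φ) = 15/φ − 8 − 12φ. Setting this to zero and multiplying by φ: 12φ² + 8φ − 15 = 0.
φ = (−8 + √(8² + 4·12·15)) / (2·12) = (−8 + √784) / 24 = (−8 + 28)/24 = 5/6.
ℓ''(φ) = −15/φ² − 12 < 0, confirming a maximum.

φ̂_MAP = 0.833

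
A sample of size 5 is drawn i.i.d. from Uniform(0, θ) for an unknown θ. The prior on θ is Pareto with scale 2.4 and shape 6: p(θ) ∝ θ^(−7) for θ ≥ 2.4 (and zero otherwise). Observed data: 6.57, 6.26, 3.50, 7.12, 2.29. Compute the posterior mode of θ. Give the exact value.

The Uniform(0, θ) likelihood is θ^(−n) for θ ≥ max(xᵢ), zero otherwise. Here max(xᵢ) = 7.12.
Posterior ∝ θ^(−7) · θ^(−5) = θ^(−12) on θ ≥ max(2.4, 7.12) = 7.12.
This density is strictly decreasing in θ, so the posterior mode lies at the lower boundary of the support.

θ̂_MAP = 7.12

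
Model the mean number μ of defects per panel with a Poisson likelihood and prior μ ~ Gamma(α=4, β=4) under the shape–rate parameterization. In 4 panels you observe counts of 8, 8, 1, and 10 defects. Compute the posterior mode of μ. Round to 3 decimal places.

μ̂_MAP = 3.750

Σxᵢ = 8+8+1+10 = 27, with n = 4.
Posterior ∝ μ^3e^(−4μ) · μ^27e^(−4μ) = μ^30e^(−8μ), i.e. Gamma(shape=31, rate=8).
The mode of a Gamma(a, b) with a ≥ 1 (shape–rate) is (a−1)/b = 30/8 ≈ 3.750.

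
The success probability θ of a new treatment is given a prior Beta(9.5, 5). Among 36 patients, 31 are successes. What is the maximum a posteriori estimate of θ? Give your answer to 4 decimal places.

Prior: Beta(9.5, 5).
Data: 31 successes in 36 trials. The binomial likelihood contributes θ^31(1−θ)^5, so the posterior is Beta(9.5+31, 5+5) = Beta(40.5, 10).
For Beta(a, b) with a, b > 1 the mode is (a−1)/(a+b−2) = 39.5/48.5 ≈ 0.8144.

θ̂_MAP = 0.8144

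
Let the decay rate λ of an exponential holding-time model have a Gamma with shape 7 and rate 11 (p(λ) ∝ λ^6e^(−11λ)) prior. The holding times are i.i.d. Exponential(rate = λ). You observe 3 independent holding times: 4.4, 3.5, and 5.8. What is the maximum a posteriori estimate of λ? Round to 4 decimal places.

The Exponential(rate=λ) likelihood is ∝ λ^n e^(−λΣtᵢ). Here n = 3 and Σtᵢ = 4.4 + 3.5 + 5.8 = 13.7.
Posterior ∝ λ^6e^(−11λ) · λ^3e^(−13.7λ) = λ^9e^(−24.7λ), i.e. Gamma(10, 24.7).
Mode = (a−1)/b = 9/24.7 ≈ 0.3644.

λ̂_MAP = 0.3644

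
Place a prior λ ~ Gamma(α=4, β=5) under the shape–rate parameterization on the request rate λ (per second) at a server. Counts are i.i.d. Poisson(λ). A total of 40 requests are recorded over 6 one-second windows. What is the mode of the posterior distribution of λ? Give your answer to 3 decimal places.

Σxᵢ = 40, n = 6.
Posterior ∝ λ^3e^(−5λ) · λ^40e^(−6λ) = λ^43e^(−11λ), i.e. Gamma(shape=44, rate=11).
The mode of a Gamma(a, b) with a ≥ 1 (shape–rate) is (a−1)/b = 43/11 ≈ 3.909.

λ̂_MAP = 3.909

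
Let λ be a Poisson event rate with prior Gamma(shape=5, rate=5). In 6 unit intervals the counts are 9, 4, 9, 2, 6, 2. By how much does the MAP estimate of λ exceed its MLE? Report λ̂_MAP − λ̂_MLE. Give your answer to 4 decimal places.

MAP − MLE = -2.0606

Σxᵢ = 32. Posterior is Gamma(37, 11); MAP = (37−1)/11 = 36/11 ≈ 3.27273.
MLE = x̄ = 32/6 ≈ 5.33333.
Difference = 36/11 − 32/6 = -68/33 ≈ -2.0606.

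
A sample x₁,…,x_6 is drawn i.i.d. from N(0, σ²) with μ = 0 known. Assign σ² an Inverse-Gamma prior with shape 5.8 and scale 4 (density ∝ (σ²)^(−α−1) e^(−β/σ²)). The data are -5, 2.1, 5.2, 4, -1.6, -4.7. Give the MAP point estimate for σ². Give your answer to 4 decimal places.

σ̂²_MAP = 5.3622

Sum of squared deviations about the known mean: SS = (-5−0)² + (2.1−0)² + (5.2−0)² + (4−0)² + (-1.6−0)² + (-4.7−0)² = 97.1.
The Normal likelihood contributes (σ²)^(−n/2) exp(−SS/(2σ²)), so the posterior is Inverse-Gamma(α + n/2, β + SS/2) = Inverse-Gamma(8.8, 52.55).
The mode of Inverse-Gamma(a, b) is b/(a+1) = 52.55/9.8 ≈ 5.3622.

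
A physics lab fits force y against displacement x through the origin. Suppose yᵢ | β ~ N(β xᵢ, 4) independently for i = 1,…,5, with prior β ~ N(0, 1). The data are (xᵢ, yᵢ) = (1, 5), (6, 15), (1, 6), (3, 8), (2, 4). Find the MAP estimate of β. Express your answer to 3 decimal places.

β̂_MAP = 2.418

log p(β | y) = −Σ(yᵢ − βxᵢ)²/(2·4) − β²/(2·1) + const.
Setting the derivative to zero: Σxᵢ(yᵢ − βxᵢ)/4 − β/1 = 0, so β = Σxᵢyᵢ / (Σxᵢ² + σ²/τ²).
Σxᵢyᵢ = 1·5 + 6·15 + 1·6 + 3·8 + 2·4 = 133; Σxᵢ² = 51; σ²/τ² = 4.
β̂_MAP = 133 / (51 + 4) = 133/55 ≈ 2.418.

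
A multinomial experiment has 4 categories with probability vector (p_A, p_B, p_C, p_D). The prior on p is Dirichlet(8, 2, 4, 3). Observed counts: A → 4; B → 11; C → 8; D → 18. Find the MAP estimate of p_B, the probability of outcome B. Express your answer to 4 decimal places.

MAP estimate of p_B = 0.2222

The posterior is Dirichlet(αᵢ + nᵢ) = Dirichlet(12, 13, 12, 21).
For a Dirichlet(a₁,…,a_K) with all aᵢ > 1, the mode has j-th component (aⱼ − 1)/(Σaᵢ − K).
Here Σaᵢ = 58 and K = 4, so p_B = (13 − 1)/(58 − 4) = 12/54 ≈ 0.2222.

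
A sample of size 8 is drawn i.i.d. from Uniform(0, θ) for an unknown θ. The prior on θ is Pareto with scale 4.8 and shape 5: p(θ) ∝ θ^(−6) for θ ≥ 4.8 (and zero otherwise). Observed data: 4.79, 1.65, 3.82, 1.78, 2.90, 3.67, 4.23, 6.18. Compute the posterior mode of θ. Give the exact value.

θ̂_MAP = 6.18

The Uniform(0, θ) likelihood is θ^(−n) for θ ≥ max(xᵢ), zero otherwise. Here max(xᵢ) = 6.18.
Posterior ∝ θ^(−6) · θ^(−8) = θ^(−14) on θ ≥ max(4.8, 6.18) = 6.18.
This density is strictly decreasing in θ, so the posterior mode lies at the lower boundary of the support.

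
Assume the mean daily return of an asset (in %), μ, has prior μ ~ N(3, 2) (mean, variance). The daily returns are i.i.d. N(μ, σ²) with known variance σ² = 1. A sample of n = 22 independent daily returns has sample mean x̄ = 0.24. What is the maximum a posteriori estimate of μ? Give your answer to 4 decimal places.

μ̂_MAP = 0.3013

n = 22, x̄ = 0.24.
For a Normal prior and Normal likelihood with known variance, the posterior is Normal; its mode equals its mean, the precision-weighted average.
Prior precision 1/σ₀² = 1/2 = 0.5; data precision n/σ² = 22/1 = 22.
μ̂ = (0.5·3 + 22·0.24) / (0.5 + 22) = 6.78/22.5 = 113/375 ≈ 0.3013.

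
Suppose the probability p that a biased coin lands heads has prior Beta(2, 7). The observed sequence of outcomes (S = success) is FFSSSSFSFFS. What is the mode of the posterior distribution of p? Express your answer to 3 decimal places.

p̂_MAP = 0.389

Prior: Beta(2, 7).
Data: 6 successes in 11 trials (from the sequence). The binomial likelihood contributes p^6(1−p)^5, so the posterior is Beta(2+6, 7+5) = Beta(8, 12).
For Beta(a, b) with a, b > 1 the mode is (a−1)/(a+b−2) = 7/18 ≈ 0.389.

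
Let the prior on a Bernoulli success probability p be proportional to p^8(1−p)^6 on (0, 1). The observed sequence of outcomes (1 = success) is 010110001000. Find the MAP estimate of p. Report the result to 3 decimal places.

p̂_MAP = 0.462

The prior density ∝ p^8(1−p)^6 is the kernel of Beta(9, 7).
Data: 4 successes in 12 trials (from the sequence). The binomial likelihood contributes p^4(1−p)^8, so the posterior is Beta(9+4, 7+8) = Beta(13, 15).
For Beta(a, b) with a, b > 1 the mode is (a−1)/(a+b−2) = 12/26 ≈ 0.462.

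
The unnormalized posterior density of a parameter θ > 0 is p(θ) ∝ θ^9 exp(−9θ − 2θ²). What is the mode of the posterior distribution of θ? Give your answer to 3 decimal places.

ℓ'(θ) = 9/θ − 9 − 4θ. Setting this to zero and multiplying by θ: 4θ² + 9θ − 9 = 0.
θ = (−9 + √(9² + 4·4·9)) / (2·4) = (−9 + √225) / 8 = (−9 + 15)/8 = 3/4.
ℓ''(θ) = −9/θ² − 4 < 0, confirming a maximum.

θ̂_MAP = 0.750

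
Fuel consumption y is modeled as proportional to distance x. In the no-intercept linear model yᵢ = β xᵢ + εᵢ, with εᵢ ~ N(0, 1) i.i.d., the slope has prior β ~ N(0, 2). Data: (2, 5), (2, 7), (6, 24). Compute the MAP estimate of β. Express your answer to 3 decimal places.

β̂_MAP = 3.775

log p(β | y) = −Σ(yᵢ − βxᵢ)²/(2·1) − β²/(2·2) + const.
Setting the derivative to zero: Σxᵢ(yᵢ − βxᵢ)/1 − β/2 = 0, so β = Σxᵢyᵢ / (Σxᵢ² + σ²/τ²).
Σxᵢyᵢ = 2·5 + 2·7 + 6·24 = 168; Σxᵢ² = 44; σ²/τ² = 0.5.
β̂_MAP = 168 / (44 + 0.5) = 168/44.5 ≈ 3.775.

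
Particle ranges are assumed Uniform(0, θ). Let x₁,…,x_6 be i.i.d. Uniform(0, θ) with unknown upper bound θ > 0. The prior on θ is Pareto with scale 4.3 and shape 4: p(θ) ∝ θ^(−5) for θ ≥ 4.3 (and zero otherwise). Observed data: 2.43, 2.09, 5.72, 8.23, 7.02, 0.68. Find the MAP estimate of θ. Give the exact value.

The Uniform(0, θ) likelihood is θ^(−n) for θ ≥ max(xᵢ), zero otherwise. Here max(xᵢ) = 8.23.
Posterior ∝ θ^(−5) · θ^(−6) = θ^(−11) on θ ≥ max(4.3, 8.23) = 8.23.
This density is strictly decreasing in θ, so the posterior mode lies at the lower boundary of the support.

θ̂_MAP = 8.23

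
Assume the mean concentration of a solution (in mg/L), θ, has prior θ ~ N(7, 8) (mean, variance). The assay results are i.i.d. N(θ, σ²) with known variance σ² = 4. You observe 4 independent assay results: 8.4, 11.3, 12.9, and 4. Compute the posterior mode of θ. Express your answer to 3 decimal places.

θ̂_MAP = 8.911

n = 4; x̄ = (8.4 + 11.3 + 12.9 + 4)/4 = 36.6/4 = 9.15.
For a Normal prior and Normal likelihood with known variance, the posterior is Normal; its mode equals its mean, the precision-weighted average.
Prior precision 1/σ₀² = 1/8 = 0.125; data precision n/σ² = 4/4 = 1.
θ̂ = (0.125·7 + 1·9.15) / (0.125 + 1) = 10.025/1.125 = 401/45 ≈ 8.911.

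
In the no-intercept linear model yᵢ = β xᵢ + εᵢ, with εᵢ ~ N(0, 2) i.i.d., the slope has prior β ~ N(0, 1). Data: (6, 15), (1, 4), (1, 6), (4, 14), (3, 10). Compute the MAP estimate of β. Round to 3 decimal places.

log p(β | y) = −Σ(yᵢ − βxᵢ)²/(2·2) − β²/(2·1) + const.
Setting the derivative to zero: Σxᵢ(yᵢ − βxᵢ)/2 − β/1 = 0, so β = Σxᵢyᵢ / (Σxᵢ² + σ²/τ²).
Σxᵢyᵢ = 6·15 + 1·4 + 1·6 + 4·14 + 3·10 = 186; Σxᵢ² = 63; σ²/τ² = 2.
β̂_MAP = 186 / (63 + 2) = 186/65 ≈ 2.862.

β̂_MAP = 2.862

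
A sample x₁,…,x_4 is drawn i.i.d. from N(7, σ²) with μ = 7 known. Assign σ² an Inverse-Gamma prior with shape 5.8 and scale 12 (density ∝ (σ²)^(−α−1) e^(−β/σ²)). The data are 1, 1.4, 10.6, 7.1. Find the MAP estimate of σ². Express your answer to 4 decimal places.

Sum of squared deviations about the known mean: SS = (1−7)² + (1.4−7)² + (10.6−7)² + (7.1−7)² = 80.33.
The Normal likelihood contributes (σ²)^(−n/2) exp(−SS/(2σ²)), so the posterior is Inverse-Gamma(α + n/2, β + SS/2) = Inverse-Gamma(7.8, 52.165).
The mode of Inverse-Gamma(a, b) is b/(a+1) = 52.165/8.8 ≈ 5.9278.

σ̂²_MAP = 5.9278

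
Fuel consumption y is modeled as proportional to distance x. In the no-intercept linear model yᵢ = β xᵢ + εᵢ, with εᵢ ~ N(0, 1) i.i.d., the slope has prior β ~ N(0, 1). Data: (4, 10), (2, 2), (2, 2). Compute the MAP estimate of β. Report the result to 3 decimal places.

log p(β | y) = −Σ(yᵢ − βxᵢ)²/(2·1) − β²/(2·1) + const.
Setting the derivative to zero: Σxᵢ(yᵢ − βxᵢ)/1 − β/1 = 0, so β = Σxᵢyᵢ / (Σxᵢ² + σ²/τ²).
Σxᵢyᵢ = 4·10 + 2·2 + 2·2 = 48; Σxᵢ² = 24; σ²/τ² = 1.
β̂_MAP = 48 / (24 + 1) = 48/25 ≈ 1.920.

β̂_MAP = 1.920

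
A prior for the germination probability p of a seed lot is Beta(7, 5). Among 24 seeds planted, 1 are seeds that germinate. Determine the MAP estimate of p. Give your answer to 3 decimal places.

p̂_MAP = 0.206

Prior: Beta(7, 5).
Data: 1 success in 24 trials. The binomial likelihood contributes p(1−p)^23, so the posterior is Beta(7+1, 5+23) = Beta(8, 28).
For Beta(a, b) with a, b > 1 the mode is (a−1)/(a+b−2) = 7/34 ≈ 0.206.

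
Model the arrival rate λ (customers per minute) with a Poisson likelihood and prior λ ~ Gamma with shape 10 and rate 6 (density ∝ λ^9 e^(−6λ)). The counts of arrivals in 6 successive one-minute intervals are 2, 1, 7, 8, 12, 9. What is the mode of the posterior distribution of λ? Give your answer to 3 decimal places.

Σxᵢ = 2+1+7+8+12+9 = 39, with n = 6.
Posterior ∝ λ^9e^(−6λ) · λ^39e^(−6λ) = λ^48e^(−12λ), i.e. Gamma(shape=49, rate=12).
The mode of a Gamma(a, b) with a ≥ 1 (shape–rate) is (a−1)/b = 48/12 ≈ 4.000.

λ̂_MAP = 4.000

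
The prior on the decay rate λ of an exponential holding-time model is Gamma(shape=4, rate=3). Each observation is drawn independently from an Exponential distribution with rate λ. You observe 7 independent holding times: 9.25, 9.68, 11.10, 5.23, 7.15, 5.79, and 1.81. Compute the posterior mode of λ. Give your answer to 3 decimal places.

The Exponential(rate=λ) likelihood is ∝ λ^n e^(−λΣtᵢ). Here n = 7 and Σtᵢ = 9.25 + 9.68 + 11.10 + 5.23 + 7.15 + 5.79 + 1.81 = 50.01.
Posterior ∝ λ^3e^(−3λ) · λ^7e^(−50.01λ) = λ^10e^(−53.01λ), i.e. Gamma(11, 53.01).
Mode = (a−1)/b = 10/53.01 ≈ 0.189.

λ̂_MAP = 0.189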